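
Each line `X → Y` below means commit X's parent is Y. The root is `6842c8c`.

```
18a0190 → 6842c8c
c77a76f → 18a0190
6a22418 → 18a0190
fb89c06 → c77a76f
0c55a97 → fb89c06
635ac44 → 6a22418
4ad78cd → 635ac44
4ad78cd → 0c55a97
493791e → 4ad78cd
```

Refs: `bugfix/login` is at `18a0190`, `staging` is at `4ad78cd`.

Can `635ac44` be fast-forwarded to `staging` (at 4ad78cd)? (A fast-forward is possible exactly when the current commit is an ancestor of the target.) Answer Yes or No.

Yes

A fast-forward from 635ac44 to 4ad78cd is possible iff 635ac44 is an ancestor of 4ad78cd.
Ancestors of 4ad78cd: {0c55a97, 18a0190, 4ad78cd, 635ac44, 6842c8c, 6a22418, c77a76f, fb89c06}.
635ac44 is among them, so fast-forward is possible.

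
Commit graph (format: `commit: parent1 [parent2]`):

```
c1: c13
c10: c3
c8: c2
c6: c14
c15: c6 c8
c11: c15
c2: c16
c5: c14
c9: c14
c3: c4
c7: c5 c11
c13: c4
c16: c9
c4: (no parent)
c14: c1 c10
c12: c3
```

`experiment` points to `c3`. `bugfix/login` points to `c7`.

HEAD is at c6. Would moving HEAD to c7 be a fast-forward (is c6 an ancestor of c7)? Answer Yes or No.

Yes

A fast-forward from c6 to c7 is possible iff c6 is an ancestor of c7.
Ancestors of c7: {c1, c10, c11, c13, c14, c15, c16, c2, c3, c4, c5, c6, c7, c8, c9}.
c6 is among them, so fast-forward is possible.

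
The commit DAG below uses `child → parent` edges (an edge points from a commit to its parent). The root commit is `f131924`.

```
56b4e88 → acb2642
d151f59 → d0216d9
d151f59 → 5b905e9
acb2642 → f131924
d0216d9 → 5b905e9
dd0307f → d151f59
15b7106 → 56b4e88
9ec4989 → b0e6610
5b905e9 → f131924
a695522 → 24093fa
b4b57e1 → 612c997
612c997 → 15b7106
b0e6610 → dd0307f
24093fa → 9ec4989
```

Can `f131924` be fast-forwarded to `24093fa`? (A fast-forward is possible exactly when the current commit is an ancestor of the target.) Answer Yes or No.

Yes

A fast-forward from f131924 to 24093fa is possible iff f131924 is an ancestor of 24093fa.
Ancestors of 24093fa: {24093fa, 5b905e9, 9ec4989, b0e6610, d0216d9, d151f59, dd0307f, f131924}.
f131924 is among them, so fast-forward is possible.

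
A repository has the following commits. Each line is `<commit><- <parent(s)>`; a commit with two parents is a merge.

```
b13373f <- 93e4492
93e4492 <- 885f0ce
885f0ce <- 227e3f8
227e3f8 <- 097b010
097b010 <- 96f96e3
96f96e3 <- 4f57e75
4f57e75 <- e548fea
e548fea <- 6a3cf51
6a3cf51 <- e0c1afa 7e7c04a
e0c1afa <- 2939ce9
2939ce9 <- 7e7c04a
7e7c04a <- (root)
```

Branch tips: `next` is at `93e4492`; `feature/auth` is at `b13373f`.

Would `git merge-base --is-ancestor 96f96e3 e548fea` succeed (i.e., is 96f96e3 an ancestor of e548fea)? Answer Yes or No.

Ancestors of e548fea: {2939ce9, 6a3cf51, 7e7c04a, e0c1afa, e548fea}.
96f96e3 is not in that set, so it is not an ancestor of e548fea.

No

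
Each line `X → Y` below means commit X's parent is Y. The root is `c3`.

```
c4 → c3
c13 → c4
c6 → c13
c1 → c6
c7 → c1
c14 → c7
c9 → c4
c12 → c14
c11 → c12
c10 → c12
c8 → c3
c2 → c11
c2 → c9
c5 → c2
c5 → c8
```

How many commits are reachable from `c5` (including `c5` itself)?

13

Walking parent pointers from c5: reachable set = {c1, c11, c12, c13, c14, c2, c3, c4, c5, c6, c7, c8, c9}.
That is 13 commits.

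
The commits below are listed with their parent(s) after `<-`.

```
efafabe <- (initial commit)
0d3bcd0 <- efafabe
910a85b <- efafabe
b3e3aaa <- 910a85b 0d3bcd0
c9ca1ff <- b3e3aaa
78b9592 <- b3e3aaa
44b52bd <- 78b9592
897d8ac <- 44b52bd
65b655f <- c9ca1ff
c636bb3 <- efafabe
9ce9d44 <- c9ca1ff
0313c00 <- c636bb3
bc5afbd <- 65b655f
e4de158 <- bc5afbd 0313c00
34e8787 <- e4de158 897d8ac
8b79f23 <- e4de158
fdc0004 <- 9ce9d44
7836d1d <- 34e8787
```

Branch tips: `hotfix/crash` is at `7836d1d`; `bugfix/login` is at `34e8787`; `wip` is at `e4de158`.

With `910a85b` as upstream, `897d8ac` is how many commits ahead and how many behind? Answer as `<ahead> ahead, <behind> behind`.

5 ahead, 0 behind

Reachable from 897d8ac: {0d3bcd0, 44b52bd, 78b9592, 897d8ac, 910a85b, b3e3aaa, efafabe}.
Reachable from 910a85b: {910a85b, efafabe}.
Only in 897d8ac's history (ahead): {0d3bcd0, 44b52bd, 78b9592, 897d8ac, b3e3aaa} — 5.
Only in 910a85b's history (behind): {} — 0.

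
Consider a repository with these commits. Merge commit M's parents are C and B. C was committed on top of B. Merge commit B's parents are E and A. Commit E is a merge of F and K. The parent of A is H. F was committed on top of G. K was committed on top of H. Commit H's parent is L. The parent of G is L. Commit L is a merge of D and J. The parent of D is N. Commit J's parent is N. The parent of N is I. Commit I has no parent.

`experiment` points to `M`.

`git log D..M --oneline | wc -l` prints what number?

Reachable from M: {A, B, C, D, E, F, G, H, I, J, K, L, M, N}.
Reachable from D: {D, I, N}.
In M's history but not D's: {A, B, C, E, F, G, H, J, K, L, M} — 11 commits.

11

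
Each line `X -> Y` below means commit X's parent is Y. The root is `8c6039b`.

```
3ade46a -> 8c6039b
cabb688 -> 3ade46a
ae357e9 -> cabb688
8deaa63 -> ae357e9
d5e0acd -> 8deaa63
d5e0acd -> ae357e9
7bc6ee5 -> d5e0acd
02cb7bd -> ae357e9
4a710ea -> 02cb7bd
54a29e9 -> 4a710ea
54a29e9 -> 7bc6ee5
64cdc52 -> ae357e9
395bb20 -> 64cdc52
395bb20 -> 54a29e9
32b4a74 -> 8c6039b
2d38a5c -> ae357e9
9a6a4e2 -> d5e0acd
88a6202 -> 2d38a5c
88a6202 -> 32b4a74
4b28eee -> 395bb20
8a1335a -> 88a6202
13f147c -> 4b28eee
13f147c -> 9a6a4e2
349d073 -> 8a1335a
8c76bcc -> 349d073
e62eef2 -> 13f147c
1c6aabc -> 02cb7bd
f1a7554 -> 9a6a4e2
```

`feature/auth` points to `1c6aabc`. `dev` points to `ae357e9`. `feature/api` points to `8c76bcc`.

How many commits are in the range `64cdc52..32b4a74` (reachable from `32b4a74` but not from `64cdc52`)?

Reachable from 32b4a74: {32b4a74, 8c6039b}.
Reachable from 64cdc52: {3ade46a, 64cdc52, 8c6039b, ae357e9, cabb688}.
In 32b4a74's history but not 64cdc52's: {32b4a74} — 1 commit.

1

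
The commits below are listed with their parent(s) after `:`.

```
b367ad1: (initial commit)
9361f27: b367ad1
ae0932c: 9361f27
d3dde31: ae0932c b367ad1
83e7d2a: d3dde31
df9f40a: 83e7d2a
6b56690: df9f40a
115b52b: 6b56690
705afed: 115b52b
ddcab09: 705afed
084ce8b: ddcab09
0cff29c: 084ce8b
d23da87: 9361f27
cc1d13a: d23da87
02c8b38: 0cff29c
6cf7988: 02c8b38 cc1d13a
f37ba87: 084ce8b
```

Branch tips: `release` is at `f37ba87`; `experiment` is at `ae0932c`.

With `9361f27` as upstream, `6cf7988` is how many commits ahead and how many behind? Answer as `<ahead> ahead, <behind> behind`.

Reachable from 6cf7988: {02c8b38, 084ce8b, 0cff29c, 115b52b, 6b56690, 6cf7988, 705afed, 83e7d2a, 9361f27, ae0932c, b367ad1, cc1d13a, d23da87, d3dde31, ddcab09, df9f40a}.
Reachable from 9361f27: {9361f27, b367ad1}.
Only in 6cf7988's history (ahead): {02c8b38, 084ce8b, 0cff29c, 115b52b, 6b56690, 6cf7988, 705afed, 83e7d2a, ae0932c, cc1d13a, d23da87, d3dde31, ddcab09, df9f40a} — 14.
Only in 9361f27's history (behind): {} — 0.

14 ahead, 0 behind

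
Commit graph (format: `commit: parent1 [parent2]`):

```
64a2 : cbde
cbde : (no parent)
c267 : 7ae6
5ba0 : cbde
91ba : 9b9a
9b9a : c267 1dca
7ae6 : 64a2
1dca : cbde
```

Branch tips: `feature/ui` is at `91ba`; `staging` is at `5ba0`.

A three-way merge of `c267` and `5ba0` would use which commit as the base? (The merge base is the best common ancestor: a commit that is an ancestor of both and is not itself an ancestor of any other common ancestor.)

Ancestors of c267: {64a2, 7ae6, c267, cbde}.
Ancestors of 5ba0: {5ba0, cbde}.
Common ancestors: {cbde}.
The only common ancestor is cbde, so it is the merge base.

cbde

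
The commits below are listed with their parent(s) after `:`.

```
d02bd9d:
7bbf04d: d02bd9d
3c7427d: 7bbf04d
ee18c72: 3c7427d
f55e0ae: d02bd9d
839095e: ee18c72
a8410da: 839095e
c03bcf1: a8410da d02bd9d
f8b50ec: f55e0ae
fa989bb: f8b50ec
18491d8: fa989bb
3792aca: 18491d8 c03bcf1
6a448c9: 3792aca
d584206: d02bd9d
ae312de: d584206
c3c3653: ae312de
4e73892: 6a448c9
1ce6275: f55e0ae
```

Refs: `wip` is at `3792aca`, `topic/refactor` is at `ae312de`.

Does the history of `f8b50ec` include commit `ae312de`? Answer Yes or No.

No

Ancestors of f8b50ec: {d02bd9d, f55e0ae, f8b50ec}.
ae312de is not in that set, so it is not an ancestor of f8b50ec.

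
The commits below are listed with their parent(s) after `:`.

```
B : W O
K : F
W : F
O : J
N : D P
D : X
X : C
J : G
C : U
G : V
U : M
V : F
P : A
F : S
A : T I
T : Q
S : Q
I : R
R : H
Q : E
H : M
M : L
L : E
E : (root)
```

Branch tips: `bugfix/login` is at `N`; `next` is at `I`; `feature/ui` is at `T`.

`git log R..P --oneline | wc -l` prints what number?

Reachable from P: {A, E, H, I, L, M, P, Q, R, T}.
Reachable from R: {E, H, L, M, R}.
In P's history but not R's: {A, I, P, Q, T} — 5 commits.

5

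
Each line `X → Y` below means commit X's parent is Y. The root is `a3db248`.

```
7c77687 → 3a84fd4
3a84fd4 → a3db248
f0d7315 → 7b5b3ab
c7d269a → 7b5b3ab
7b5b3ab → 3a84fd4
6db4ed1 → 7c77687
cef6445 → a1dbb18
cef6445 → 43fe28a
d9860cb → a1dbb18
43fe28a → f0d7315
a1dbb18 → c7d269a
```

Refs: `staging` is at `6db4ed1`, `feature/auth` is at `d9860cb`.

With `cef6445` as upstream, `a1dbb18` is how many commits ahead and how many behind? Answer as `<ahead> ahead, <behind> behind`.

Reachable from a1dbb18: {3a84fd4, 7b5b3ab, a1dbb18, a3db248, c7d269a}.
Reachable from cef6445: {3a84fd4, 43fe28a, 7b5b3ab, a1dbb18, a3db248, c7d269a, cef6445, f0d7315}.
Only in a1dbb18's history (ahead): {} — 0.
Only in cef6445's history (behind): {43fe28a, cef6445, f0d7315} — 3.

0 ahead, 3 behind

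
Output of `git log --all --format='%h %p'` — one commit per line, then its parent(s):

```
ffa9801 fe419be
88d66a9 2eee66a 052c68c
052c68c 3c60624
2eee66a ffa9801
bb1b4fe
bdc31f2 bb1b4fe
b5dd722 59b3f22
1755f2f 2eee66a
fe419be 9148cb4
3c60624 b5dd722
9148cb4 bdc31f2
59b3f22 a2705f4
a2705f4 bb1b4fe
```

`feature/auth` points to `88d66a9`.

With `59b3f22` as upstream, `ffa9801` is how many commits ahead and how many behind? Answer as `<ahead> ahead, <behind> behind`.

Reachable from ffa9801: {9148cb4, bb1b4fe, bdc31f2, fe419be, ffa9801}.
Reachable from 59b3f22: {59b3f22, a2705f4, bb1b4fe}.
Only in ffa9801's history (ahead): {9148cb4, bdc31f2, fe419be, ffa9801} — 4.
Only in 59b3f22's history (behind): {59b3f22, a2705f4} — 2.

4 ahead, 2 behind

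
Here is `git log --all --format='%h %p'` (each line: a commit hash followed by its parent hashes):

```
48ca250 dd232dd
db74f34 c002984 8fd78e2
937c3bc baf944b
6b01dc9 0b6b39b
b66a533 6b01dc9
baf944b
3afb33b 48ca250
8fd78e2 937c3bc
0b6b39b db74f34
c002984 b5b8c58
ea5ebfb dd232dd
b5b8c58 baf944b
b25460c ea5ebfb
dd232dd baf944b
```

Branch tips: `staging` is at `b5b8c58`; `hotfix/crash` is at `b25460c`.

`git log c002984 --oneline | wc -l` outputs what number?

3

Walking parent pointers from c002984: reachable set = {b5b8c58, baf944b, c002984}.
That is 3 commits.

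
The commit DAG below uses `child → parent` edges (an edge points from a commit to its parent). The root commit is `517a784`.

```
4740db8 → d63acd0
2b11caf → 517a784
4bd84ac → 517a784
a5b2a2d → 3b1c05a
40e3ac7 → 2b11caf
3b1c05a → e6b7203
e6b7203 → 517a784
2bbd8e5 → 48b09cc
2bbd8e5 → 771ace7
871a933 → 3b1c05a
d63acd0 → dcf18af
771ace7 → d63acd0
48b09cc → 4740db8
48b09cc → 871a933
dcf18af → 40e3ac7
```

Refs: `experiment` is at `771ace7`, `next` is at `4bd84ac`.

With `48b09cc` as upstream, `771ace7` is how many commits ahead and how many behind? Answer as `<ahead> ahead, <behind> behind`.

Reachable from 771ace7: {2b11caf, 40e3ac7, 517a784, 771ace7, d63acd0, dcf18af}.
Reachable from 48b09cc: {2b11caf, 3b1c05a, 40e3ac7, 4740db8, 48b09cc, 517a784, 871a933, d63acd0, dcf18af, e6b7203}.
Only in 771ace7's history (ahead): {771ace7} — 1.
Only in 48b09cc's history (behind): {3b1c05a, 4740db8, 48b09cc, 871a933, e6b7203} — 5.

1 ahead, 5 behind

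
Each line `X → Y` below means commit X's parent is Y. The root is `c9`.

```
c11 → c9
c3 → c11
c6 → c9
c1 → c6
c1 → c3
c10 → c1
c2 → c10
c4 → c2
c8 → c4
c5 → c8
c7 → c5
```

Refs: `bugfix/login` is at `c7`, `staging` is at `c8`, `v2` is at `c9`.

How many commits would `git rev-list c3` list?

Walking parent pointers from c3: reachable set = {c11, c3, c9}.
That is 3 commits.

3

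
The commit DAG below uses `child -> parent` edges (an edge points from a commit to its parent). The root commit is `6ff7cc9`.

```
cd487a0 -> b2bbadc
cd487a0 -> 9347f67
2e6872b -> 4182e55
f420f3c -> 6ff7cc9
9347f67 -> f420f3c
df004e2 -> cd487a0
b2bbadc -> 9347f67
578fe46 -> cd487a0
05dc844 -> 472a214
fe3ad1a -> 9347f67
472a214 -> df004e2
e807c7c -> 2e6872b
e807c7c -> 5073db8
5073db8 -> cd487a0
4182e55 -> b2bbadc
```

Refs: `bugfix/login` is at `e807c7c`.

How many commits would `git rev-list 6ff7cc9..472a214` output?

Reachable from 472a214: {472a214, 6ff7cc9, 9347f67, b2bbadc, cd487a0, df004e2, f420f3c}.
Reachable from 6ff7cc9: {6ff7cc9}.
In 472a214's history but not 6ff7cc9's: {472a214, 9347f67, b2bbadc, cd487a0, df004e2, f420f3c} — 6 commits.

6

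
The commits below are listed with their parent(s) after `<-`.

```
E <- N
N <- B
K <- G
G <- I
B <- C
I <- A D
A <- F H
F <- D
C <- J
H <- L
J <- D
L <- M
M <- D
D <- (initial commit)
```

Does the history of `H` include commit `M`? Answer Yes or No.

Yes

Ancestors of H (commits reachable by following parents): {D, H, L, M}.
M is in that set, so it is an ancestor of H.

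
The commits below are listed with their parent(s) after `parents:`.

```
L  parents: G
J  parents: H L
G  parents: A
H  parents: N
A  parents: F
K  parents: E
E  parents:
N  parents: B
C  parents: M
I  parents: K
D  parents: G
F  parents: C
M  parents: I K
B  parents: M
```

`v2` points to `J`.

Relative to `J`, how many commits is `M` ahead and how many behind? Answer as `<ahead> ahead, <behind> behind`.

0 ahead, 9 behind

Reachable from M: {E, I, K, M}.
Reachable from J: {A, B, C, E, F, G, H, I, J, K, L, M, N}.
Only in M's history (ahead): {} — 0.
Only in J's history (behind): {A, B, C, F, G, H, J, L, N} — 9.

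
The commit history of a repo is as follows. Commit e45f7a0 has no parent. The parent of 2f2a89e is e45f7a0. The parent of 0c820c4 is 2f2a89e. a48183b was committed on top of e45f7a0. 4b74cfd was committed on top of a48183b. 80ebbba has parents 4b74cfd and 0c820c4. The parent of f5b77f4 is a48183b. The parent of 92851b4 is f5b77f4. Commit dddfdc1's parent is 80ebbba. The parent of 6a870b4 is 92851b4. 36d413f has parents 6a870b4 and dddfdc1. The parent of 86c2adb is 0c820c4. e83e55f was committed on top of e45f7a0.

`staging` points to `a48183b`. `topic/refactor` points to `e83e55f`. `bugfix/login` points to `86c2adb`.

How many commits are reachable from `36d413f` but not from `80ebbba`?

5

Reachable from 36d413f: {0c820c4, 2f2a89e, 36d413f, 4b74cfd, 6a870b4, 80ebbba, 92851b4, a48183b, dddfdc1, e45f7a0, f5b77f4}.
Reachable from 80ebbba: {0c820c4, 2f2a89e, 4b74cfd, 80ebbba, a48183b, e45f7a0}.
In 36d413f's history but not 80ebbba's: {36d413f, 6a870b4, 92851b4, dddfdc1, f5b77f4} — 5 commits.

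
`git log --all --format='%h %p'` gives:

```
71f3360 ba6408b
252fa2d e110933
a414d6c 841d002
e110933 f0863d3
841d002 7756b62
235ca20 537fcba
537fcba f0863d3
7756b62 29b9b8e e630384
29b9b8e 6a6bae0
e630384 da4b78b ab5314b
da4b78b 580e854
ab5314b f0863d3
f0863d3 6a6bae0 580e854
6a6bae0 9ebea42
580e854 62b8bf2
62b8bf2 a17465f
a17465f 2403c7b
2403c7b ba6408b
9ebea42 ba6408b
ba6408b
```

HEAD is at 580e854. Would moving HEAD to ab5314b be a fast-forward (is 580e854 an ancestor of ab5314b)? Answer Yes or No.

Yes

A fast-forward from 580e854 to ab5314b is possible iff 580e854 is an ancestor of ab5314b.
Ancestors of ab5314b: {2403c7b, 580e854, 62b8bf2, 6a6bae0, 9ebea42, a17465f, ab5314b, ba6408b, f0863d3}.
580e854 is among them, so fast-forward is possible.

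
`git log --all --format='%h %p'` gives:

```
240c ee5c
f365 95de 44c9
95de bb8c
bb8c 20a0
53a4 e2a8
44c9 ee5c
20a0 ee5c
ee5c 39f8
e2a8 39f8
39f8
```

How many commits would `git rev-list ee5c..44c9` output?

1

Reachable from 44c9: {39f8, 44c9, ee5c}.
Reachable from ee5c: {39f8, ee5c}.
In 44c9's history but not ee5c's: {44c9} — 1 commit.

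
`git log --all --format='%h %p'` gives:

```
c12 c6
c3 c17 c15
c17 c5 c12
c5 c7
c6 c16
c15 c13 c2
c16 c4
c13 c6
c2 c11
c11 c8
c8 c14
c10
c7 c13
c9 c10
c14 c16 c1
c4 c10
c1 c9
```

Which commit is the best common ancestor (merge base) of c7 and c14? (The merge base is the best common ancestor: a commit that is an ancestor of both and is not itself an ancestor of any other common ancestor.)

c16

Ancestors of c7: {c10, c13, c16, c4, c6, c7}.
Ancestors of c14: {c1, c10, c14, c16, c4, c9}.
Common ancestors: {c10, c16, c4}.
Among these, c16 is not an ancestor of any other common ancestor — it is the merge base.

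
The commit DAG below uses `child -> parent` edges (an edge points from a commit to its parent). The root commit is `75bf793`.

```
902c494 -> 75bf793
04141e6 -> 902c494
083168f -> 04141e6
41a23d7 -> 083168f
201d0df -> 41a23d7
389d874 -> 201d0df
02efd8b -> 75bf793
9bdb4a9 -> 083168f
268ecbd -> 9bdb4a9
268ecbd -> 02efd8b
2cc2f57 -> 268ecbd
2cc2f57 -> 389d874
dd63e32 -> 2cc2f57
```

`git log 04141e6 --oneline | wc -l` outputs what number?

3

Walking parent pointers from 04141e6: reachable set = {04141e6, 75bf793, 902c494}.
That is 3 commits.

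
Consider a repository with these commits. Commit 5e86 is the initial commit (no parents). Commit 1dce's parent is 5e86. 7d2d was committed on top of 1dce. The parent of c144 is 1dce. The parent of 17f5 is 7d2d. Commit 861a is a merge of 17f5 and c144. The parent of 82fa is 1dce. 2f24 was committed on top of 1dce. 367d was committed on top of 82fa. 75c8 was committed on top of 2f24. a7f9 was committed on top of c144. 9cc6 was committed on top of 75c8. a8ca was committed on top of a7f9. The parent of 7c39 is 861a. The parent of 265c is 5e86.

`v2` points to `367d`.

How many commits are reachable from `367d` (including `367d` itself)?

Walking parent pointers from 367d: reachable set = {1dce, 367d, 5e86, 82fa}.
That is 4 commits.

4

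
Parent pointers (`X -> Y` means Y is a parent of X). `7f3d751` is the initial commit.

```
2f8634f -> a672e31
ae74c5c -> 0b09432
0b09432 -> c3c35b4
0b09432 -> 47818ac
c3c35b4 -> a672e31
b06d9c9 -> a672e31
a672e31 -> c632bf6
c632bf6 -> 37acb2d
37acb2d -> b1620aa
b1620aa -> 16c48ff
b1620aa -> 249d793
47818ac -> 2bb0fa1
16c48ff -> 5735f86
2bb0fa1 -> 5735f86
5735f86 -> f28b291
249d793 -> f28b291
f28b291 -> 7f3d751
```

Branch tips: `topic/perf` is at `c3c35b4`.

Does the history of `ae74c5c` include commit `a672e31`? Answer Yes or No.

Yes

Ancestors of ae74c5c (commits reachable by following parents): {0b09432, 16c48ff, 249d793, 2bb0fa1, 37acb2d, 47818ac, 5735f86, 7f3d751, a672e31, ae74c5c, b1620aa, c3c35b4, c632bf6, f28b291}.
a672e31 is in that set, so it is an ancestor of ae74c5c.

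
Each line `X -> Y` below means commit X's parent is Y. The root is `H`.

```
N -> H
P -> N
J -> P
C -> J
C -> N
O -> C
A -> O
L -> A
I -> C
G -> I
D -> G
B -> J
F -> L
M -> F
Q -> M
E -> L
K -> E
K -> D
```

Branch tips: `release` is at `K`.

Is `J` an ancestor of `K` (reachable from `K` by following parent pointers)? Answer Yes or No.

Ancestors of K (commits reachable by following parents): {A, C, D, E, G, H, I, J, K, L, N, O, P}.
J is in that set, so it is an ancestor of K.

Yes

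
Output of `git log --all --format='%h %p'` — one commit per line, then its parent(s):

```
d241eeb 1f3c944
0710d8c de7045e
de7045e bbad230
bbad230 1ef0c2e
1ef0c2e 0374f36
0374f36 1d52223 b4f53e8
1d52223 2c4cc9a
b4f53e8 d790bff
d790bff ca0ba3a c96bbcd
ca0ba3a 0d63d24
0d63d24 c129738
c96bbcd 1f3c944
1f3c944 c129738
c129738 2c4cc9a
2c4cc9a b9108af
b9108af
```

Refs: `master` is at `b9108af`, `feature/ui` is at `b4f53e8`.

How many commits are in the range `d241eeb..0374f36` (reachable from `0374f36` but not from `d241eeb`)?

7

Reachable from 0374f36: {0374f36, 0d63d24, 1d52223, 1f3c944, 2c4cc9a, b4f53e8, b9108af, c129738, c96bbcd, ca0ba3a, d790bff}.
Reachable from d241eeb: {1f3c944, 2c4cc9a, b9108af, c129738, d241eeb}.
In 0374f36's history but not d241eeb's: {0374f36, 0d63d24, 1d52223, b4f53e8, c96bbcd, ca0ba3a, d790bff} — 7 commits.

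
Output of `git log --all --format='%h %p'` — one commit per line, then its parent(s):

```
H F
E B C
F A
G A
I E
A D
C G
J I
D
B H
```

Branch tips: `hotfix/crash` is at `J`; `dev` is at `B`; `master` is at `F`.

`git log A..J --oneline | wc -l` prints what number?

Reachable from J: {A, B, C, D, E, F, G, H, I, J}.
Reachable from A: {A, D}.
In J's history but not A's: {B, C, E, F, G, H, I, J} — 8 commits.

8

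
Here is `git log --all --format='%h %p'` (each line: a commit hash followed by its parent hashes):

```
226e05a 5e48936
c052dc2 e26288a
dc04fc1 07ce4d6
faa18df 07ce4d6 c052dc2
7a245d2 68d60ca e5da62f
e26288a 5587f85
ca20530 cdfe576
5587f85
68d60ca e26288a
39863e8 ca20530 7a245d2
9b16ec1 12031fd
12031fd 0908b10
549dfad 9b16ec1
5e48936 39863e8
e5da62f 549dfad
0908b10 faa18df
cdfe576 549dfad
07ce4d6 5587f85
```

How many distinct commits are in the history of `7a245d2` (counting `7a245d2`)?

Walking parent pointers from 7a245d2: reachable set = {07ce4d6, 0908b10, 12031fd, 549dfad, 5587f85, 68d60ca, 7a245d2, 9b16ec1, c052dc2, e26288a, e5da62f, faa18df}.
That is 12 commits.

12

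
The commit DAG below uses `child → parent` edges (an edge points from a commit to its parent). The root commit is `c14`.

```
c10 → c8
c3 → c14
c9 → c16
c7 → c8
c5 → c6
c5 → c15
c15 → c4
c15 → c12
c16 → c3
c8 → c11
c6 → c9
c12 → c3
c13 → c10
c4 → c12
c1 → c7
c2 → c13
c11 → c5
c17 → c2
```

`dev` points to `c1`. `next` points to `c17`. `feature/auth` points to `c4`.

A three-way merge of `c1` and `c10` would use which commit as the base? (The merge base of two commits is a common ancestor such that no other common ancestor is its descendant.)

Ancestors of c1: {c1, c11, c12, c14, c15, c16, c3, c4, c5, c6, c7, c8, c9}.
Ancestors of c10: {c10, c11, c12, c14, c15, c16, c3, c4, c5, c6, c8, c9}.
Common ancestors: {c11, c12, c14, c15, c16, c3, c4, c5, c6, c8, c9}.
Among these, c8 is not an ancestor of any other common ancestor — it is the merge base.

c8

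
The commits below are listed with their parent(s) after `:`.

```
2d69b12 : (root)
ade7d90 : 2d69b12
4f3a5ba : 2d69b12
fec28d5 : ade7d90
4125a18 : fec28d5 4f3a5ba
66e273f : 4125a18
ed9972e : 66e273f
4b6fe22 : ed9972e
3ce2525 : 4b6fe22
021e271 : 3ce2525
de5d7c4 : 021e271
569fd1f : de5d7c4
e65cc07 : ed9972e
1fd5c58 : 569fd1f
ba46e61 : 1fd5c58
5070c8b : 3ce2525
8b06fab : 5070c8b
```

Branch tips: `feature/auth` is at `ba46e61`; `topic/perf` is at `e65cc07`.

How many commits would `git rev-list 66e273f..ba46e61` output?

8

Reachable from ba46e61: {021e271, 1fd5c58, 2d69b12, 3ce2525, 4125a18, 4b6fe22, 4f3a5ba, 569fd1f, 66e273f, ade7d90, ba46e61, de5d7c4, ed9972e, fec28d5}.
Reachable from 66e273f: {2d69b12, 4125a18, 4f3a5ba, 66e273f, ade7d90, fec28d5}.
In ba46e61's history but not 66e273f's: {021e271, 1fd5c58, 3ce2525, 4b6fe22, 569fd1f, ba46e61, de5d7c4, ed9972e} — 8 commits.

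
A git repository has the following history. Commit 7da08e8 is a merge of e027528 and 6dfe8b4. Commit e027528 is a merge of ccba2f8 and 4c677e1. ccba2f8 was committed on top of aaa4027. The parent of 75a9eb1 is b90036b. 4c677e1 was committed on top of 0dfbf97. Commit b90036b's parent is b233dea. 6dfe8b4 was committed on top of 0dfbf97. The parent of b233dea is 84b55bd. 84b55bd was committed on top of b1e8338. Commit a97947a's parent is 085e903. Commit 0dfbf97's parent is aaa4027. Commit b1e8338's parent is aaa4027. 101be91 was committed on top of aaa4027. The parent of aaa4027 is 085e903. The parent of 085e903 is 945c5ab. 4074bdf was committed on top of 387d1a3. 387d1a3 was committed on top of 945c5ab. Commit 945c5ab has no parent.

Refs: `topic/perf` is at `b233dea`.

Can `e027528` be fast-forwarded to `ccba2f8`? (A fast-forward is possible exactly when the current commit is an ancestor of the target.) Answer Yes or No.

A fast-forward from e027528 to ccba2f8 is possible iff e027528 is an ancestor of ccba2f8.
Ancestors of ccba2f8: {085e903, 945c5ab, aaa4027, ccba2f8}.
e027528 is not among them, so fast-forward is not possible.

No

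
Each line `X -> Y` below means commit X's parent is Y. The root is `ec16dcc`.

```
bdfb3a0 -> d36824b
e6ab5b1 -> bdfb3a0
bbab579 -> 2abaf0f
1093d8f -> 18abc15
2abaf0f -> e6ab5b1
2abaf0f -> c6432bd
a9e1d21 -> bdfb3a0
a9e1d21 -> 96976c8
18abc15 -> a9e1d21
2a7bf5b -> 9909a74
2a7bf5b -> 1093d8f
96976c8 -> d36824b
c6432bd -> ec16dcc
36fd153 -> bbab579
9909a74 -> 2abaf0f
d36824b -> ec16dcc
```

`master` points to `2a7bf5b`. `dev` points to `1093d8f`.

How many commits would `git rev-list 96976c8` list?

Walking parent pointers from 96976c8: reachable set = {96976c8, d36824b, ec16dcc}.
That is 3 commits.

3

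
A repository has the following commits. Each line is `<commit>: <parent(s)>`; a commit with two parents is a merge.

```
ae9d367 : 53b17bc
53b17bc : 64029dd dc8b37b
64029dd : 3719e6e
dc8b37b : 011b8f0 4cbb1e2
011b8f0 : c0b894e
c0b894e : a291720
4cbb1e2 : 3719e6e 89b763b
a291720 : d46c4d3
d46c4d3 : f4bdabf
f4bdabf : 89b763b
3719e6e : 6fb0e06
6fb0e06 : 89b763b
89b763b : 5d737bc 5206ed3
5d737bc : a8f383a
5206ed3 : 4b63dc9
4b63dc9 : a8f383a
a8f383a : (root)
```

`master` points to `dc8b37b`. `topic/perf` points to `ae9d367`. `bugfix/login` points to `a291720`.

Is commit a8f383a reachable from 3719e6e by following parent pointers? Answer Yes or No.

Yes

Ancestors of 3719e6e (commits reachable by following parents): {3719e6e, 4b63dc9, 5206ed3, 5d737bc, 6fb0e06, 89b763b, a8f383a}.
a8f383a is in that set, so it is an ancestor of 3719e6e.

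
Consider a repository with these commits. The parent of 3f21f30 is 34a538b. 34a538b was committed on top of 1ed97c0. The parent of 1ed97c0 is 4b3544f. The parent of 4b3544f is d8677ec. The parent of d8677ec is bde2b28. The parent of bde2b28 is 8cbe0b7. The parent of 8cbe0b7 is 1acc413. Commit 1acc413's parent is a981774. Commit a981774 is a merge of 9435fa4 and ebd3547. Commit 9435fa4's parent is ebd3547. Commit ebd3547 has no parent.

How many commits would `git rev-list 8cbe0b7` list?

5

Walking parent pointers from 8cbe0b7: reachable set = {1acc413, 8cbe0b7, 9435fa4, a981774, ebd3547}.
That is 5 commits.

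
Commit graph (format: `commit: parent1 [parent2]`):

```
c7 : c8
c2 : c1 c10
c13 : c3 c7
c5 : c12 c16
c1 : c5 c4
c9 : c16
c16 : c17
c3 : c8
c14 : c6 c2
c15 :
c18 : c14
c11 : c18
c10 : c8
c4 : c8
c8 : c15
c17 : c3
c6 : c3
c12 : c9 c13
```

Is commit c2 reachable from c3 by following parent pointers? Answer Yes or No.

Ancestors of c3: {c15, c3, c8}.
c2 is not in that set, so it is not an ancestor of c3.

No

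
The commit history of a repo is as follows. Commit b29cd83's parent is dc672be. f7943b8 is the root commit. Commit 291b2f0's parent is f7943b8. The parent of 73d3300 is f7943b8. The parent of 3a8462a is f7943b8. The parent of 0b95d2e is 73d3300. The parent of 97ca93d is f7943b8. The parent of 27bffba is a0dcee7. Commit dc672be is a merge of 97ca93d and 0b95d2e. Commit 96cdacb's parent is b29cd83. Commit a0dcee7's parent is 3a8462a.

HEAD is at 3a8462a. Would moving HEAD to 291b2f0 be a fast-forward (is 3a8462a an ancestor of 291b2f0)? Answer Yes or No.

No

A fast-forward from 3a8462a to 291b2f0 is possible iff 3a8462a is an ancestor of 291b2f0.
Ancestors of 291b2f0: {291b2f0, f7943b8}.
3a8462a is not among them, so fast-forward is not possible.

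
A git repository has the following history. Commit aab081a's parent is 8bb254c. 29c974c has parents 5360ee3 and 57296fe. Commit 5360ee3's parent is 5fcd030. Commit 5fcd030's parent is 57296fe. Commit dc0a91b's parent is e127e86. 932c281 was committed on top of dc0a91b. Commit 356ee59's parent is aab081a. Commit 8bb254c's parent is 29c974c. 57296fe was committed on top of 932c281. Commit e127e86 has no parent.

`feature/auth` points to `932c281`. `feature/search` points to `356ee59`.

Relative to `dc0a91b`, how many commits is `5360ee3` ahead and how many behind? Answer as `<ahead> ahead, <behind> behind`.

4 ahead, 0 behind

Reachable from 5360ee3: {5360ee3, 57296fe, 5fcd030, 932c281, dc0a91b, e127e86}.
Reachable from dc0a91b: {dc0a91b, e127e86}.
Only in 5360ee3's history (ahead): {5360ee3, 57296fe, 5fcd030, 932c281} — 4.
Only in dc0a91b's history (behind): {} — 0.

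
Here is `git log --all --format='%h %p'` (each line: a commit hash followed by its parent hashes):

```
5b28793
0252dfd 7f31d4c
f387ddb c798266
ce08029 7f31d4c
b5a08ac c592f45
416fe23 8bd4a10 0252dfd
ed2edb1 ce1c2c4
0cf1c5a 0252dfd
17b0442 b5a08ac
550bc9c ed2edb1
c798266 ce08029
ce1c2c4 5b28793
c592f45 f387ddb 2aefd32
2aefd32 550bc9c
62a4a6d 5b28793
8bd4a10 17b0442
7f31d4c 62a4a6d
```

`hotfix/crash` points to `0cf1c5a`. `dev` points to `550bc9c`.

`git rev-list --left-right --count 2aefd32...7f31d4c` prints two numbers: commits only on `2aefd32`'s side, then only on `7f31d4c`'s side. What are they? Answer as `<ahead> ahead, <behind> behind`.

Reachable from 2aefd32: {2aefd32, 550bc9c, 5b28793, ce1c2c4, ed2edb1}.
Reachable from 7f31d4c: {5b28793, 62a4a6d, 7f31d4c}.
Only in 2aefd32's history (ahead): {2aefd32, 550bc9c, ce1c2c4, ed2edb1} — 4.
Only in 7f31d4c's history (behind): {62a4a6d, 7f31d4c} — 2.

4 ahead, 2 behind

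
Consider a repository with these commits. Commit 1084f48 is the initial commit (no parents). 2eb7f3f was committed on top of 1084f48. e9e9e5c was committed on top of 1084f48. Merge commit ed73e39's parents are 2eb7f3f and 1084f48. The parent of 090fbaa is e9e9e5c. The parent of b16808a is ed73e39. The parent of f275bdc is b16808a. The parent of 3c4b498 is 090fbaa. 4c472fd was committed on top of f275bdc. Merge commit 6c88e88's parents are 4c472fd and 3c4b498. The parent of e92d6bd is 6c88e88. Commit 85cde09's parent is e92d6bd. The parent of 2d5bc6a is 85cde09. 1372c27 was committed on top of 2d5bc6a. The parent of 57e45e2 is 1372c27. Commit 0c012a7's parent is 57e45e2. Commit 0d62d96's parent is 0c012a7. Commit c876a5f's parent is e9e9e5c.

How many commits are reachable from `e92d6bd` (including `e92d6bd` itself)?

11

Walking parent pointers from e92d6bd: reachable set = {090fbaa, 1084f48, 2eb7f3f, 3c4b498, 4c472fd, 6c88e88, b16808a, e92d6bd, e9e9e5c, ed73e39, f275bdc}.
That is 11 commits.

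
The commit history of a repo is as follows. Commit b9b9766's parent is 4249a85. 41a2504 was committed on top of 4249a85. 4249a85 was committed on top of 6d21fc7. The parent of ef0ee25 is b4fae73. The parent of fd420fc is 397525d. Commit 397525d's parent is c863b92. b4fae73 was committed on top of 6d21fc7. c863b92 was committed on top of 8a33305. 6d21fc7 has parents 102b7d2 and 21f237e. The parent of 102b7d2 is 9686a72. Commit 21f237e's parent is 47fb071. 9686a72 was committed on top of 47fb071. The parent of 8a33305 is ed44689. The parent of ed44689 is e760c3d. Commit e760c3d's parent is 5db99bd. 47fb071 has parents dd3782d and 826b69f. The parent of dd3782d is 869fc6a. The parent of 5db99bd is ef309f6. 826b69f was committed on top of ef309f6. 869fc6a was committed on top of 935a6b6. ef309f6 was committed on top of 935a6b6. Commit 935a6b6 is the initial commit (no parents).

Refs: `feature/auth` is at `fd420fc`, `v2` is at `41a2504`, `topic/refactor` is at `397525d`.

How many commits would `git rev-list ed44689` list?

Walking parent pointers from ed44689: reachable set = {5db99bd, 935a6b6, e760c3d, ed44689, ef309f6}.
That is 5 commits.

5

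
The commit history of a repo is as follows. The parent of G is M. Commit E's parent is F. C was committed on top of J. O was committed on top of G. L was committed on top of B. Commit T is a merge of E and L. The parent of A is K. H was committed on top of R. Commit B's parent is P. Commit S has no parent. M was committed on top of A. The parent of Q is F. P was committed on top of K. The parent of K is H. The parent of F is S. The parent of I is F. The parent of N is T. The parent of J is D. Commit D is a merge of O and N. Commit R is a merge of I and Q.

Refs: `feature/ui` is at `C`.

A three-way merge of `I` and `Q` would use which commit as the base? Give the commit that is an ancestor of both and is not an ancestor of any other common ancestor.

F

Ancestors of I: {F, I, S}.
Ancestors of Q: {F, Q, S}.
Common ancestors: {F, S}.
Among these, F is not an ancestor of any other common ancestor — it is the merge base.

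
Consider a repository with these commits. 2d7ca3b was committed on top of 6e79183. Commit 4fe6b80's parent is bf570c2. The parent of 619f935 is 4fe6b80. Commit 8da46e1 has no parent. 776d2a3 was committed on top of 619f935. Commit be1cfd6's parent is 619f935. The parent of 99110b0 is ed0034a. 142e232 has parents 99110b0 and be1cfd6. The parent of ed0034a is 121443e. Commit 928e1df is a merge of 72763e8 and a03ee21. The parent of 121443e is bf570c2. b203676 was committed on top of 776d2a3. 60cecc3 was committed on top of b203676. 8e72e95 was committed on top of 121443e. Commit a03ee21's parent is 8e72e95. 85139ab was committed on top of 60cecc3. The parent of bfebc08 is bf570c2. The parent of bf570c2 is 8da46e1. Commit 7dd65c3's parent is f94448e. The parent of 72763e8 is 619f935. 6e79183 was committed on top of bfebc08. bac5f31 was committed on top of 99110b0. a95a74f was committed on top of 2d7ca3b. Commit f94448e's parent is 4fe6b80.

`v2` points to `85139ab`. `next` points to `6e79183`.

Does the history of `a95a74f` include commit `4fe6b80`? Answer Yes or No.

Ancestors of a95a74f: {2d7ca3b, 6e79183, 8da46e1, a95a74f, bf570c2, bfebc08}.
4fe6b80 is not in that set, so it is not an ancestor of a95a74f.

No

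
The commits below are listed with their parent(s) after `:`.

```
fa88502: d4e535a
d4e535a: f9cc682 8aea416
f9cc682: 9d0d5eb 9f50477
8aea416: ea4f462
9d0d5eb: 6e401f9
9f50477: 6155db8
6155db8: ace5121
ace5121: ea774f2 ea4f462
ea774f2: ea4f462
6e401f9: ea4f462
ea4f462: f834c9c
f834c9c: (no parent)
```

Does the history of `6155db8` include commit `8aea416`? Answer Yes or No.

Ancestors of 6155db8: {6155db8, ace5121, ea4f462, ea774f2, f834c9c}.
8aea416 is not in that set, so it is not an ancestor of 6155db8.

No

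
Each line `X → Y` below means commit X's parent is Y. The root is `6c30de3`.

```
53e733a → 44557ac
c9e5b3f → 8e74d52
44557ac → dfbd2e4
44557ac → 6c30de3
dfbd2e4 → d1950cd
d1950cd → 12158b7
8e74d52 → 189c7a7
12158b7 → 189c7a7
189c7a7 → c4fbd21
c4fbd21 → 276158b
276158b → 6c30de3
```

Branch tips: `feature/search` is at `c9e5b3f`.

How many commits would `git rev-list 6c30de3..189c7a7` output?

3

Reachable from 189c7a7: {189c7a7, 276158b, 6c30de3, c4fbd21}.
Reachable from 6c30de3: {6c30de3}.
In 189c7a7's history but not 6c30de3's: {189c7a7, 276158b, c4fbd21} — 3 commits.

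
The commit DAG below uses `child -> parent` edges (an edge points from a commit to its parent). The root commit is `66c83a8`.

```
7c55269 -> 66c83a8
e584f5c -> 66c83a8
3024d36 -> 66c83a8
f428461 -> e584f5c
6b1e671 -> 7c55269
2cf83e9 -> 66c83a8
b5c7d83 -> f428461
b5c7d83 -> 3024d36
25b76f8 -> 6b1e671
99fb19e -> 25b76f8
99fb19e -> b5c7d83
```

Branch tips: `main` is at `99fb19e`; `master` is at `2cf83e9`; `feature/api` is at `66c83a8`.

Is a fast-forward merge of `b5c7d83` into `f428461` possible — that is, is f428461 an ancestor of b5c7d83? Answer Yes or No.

A fast-forward from f428461 to b5c7d83 is possible iff f428461 is an ancestor of b5c7d83.
Ancestors of b5c7d83: {3024d36, 66c83a8, b5c7d83, e584f5c, f428461}.
f428461 is among them, so fast-forward is possible.

Yes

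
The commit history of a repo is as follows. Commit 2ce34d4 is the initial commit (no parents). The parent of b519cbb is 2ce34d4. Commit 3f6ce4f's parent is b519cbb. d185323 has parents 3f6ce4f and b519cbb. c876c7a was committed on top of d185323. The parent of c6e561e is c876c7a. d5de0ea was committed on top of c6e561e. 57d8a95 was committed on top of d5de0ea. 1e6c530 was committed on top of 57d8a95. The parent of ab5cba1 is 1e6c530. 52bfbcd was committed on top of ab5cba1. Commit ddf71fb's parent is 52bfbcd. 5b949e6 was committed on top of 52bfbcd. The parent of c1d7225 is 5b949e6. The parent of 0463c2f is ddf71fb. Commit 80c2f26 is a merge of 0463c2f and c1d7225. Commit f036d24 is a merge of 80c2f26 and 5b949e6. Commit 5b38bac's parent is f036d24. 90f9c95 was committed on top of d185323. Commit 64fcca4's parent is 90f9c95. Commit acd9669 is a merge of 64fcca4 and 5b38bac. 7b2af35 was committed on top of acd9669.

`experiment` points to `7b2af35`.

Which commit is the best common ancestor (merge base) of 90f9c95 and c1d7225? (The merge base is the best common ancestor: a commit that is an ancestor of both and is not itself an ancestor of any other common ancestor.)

d185323

Ancestors of 90f9c95: {2ce34d4, 3f6ce4f, 90f9c95, b519cbb, d185323}.
Ancestors of c1d7225: {1e6c530, 2ce34d4, 3f6ce4f, 52bfbcd, 57d8a95, 5b949e6, ab5cba1, b519cbb, c1d7225, c6e561e, c876c7a, d185323, d5de0ea}.
Common ancestors: {2ce34d4, 3f6ce4f, b519cbb, d185323}.
Among these, d185323 is not an ancestor of any other common ancestor — it is the merge base.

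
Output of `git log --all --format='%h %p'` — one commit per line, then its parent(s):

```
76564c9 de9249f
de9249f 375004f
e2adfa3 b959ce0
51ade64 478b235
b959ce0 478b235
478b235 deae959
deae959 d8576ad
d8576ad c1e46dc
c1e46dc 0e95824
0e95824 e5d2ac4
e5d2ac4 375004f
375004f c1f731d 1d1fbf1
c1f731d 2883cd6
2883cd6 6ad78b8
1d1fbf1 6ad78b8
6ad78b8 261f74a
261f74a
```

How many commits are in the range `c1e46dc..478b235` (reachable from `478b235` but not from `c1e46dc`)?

3

Reachable from 478b235: {0e95824, 1d1fbf1, 261f74a, 2883cd6, 375004f, 478b235, 6ad78b8, c1e46dc, c1f731d, d8576ad, deae959, e5d2ac4}.
Reachable from c1e46dc: {0e95824, 1d1fbf1, 261f74a, 2883cd6, 375004f, 6ad78b8, c1e46dc, c1f731d, e5d2ac4}.
In 478b235's history but not c1e46dc's: {478b235, d8576ad, deae959} — 3 commits.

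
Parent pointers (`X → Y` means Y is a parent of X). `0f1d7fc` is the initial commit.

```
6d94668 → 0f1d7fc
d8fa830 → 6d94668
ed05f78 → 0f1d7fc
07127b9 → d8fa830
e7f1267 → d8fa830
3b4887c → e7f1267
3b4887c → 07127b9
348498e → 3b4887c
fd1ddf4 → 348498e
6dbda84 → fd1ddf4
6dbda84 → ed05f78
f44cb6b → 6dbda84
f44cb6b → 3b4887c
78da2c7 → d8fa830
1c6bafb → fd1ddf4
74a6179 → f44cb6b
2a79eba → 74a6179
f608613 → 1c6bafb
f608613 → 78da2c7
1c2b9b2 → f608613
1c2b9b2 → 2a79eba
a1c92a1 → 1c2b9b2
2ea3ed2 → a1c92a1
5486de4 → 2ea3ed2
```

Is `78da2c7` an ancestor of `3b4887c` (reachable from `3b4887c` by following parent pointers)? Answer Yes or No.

No

Ancestors of 3b4887c: {07127b9, 0f1d7fc, 3b4887c, 6d94668, d8fa830, e7f1267}.
78da2c7 is not in that set, so it is not an ancestor of 3b4887c.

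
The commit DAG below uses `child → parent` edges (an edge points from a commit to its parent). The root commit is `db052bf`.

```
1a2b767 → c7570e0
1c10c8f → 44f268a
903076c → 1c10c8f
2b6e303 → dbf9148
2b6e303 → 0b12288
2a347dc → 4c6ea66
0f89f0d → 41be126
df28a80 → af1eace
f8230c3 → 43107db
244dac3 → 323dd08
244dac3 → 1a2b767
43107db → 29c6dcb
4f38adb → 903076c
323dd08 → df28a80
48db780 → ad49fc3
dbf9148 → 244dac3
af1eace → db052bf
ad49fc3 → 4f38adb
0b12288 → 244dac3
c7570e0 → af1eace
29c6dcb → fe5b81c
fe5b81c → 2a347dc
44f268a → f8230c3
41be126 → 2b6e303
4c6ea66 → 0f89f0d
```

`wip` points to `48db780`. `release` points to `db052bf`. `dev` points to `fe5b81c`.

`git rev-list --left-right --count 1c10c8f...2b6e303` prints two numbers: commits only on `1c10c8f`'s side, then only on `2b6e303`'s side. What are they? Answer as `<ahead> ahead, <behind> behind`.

10 ahead, 0 behind

Reachable from 1c10c8f: {0b12288, 0f89f0d, 1a2b767, 1c10c8f, 244dac3, 29c6dcb, 2a347dc, 2b6e303, 323dd08, 41be126, 43107db, 44f268a, 4c6ea66, af1eace, c7570e0, db052bf, dbf9148, df28a80, f8230c3, fe5b81c}.
Reachable from 2b6e303: {0b12288, 1a2b767, 244dac3, 2b6e303, 323dd08, af1eace, c7570e0, db052bf, dbf9148, df28a80}.
Only in 1c10c8f's history (ahead): {0f89f0d, 1c10c8f, 29c6dcb, 2a347dc, 41be126, 43107db, 44f268a, 4c6ea66, f8230c3, fe5b81c} — 10.
Only in 2b6e303's history (behind): {} — 0.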